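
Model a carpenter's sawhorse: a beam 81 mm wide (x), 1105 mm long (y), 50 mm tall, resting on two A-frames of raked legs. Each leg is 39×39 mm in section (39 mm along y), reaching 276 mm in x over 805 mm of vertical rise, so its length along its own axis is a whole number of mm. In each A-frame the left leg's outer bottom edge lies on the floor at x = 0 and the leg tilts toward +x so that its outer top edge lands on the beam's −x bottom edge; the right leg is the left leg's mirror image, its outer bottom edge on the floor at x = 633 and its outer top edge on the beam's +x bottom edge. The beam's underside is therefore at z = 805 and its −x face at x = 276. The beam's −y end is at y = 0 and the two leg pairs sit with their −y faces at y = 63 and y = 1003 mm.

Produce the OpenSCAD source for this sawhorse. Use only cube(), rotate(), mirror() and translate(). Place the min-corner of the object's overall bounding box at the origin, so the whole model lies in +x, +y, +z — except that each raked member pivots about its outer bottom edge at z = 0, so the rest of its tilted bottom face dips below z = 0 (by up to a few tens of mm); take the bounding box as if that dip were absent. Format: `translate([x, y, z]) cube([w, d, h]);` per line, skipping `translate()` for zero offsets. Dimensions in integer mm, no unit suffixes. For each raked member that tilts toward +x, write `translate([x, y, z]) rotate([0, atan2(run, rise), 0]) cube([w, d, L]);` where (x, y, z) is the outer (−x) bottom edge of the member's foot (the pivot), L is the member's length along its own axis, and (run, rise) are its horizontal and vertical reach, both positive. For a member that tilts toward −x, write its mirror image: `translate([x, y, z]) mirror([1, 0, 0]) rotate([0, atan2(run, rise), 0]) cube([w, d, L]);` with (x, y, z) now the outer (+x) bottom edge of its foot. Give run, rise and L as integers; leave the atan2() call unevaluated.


translate([276, 0, 805]) cube([81, 1105, 50]);
translate([0, 63, 0]) rotate([0, atan2(276, 805), 0]) cube([39, 39, 851]);
translate([633, 63, 0]) mirror([1, 0, 0]) rotate([0, atan2(276, 805), 0]) cube([39, 39, 851]);
translate([0, 1003, 0]) rotate([0, atan2(276, 805), 0]) cube([39, 39, 851]);
translate([633, 1003, 0]) mirror([1, 0, 0]) rotate([0, atan2(276, 805), 0]) cube([39, 39, 851]);


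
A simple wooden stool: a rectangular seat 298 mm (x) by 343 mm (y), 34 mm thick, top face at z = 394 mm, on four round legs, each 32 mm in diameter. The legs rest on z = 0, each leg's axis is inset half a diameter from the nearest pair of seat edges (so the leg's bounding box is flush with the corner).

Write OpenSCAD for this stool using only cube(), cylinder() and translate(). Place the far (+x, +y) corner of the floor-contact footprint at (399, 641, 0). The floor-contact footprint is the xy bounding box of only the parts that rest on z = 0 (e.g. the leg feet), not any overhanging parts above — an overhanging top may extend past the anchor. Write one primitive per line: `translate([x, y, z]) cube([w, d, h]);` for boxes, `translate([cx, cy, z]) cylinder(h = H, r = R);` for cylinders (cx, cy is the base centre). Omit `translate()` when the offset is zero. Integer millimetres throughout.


translate([101, 298, 360]) cube([298, 343, 34]);
translate([117, 314, 0]) cylinder(h = 360, r = 16);
translate([383, 314, 0]) cylinder(h = 360, r = 16);
translate([117, 625, 0]) cylinder(h = 360, r = 16);
translate([383, 625, 0]) cylinder(h = 360, r = 16);


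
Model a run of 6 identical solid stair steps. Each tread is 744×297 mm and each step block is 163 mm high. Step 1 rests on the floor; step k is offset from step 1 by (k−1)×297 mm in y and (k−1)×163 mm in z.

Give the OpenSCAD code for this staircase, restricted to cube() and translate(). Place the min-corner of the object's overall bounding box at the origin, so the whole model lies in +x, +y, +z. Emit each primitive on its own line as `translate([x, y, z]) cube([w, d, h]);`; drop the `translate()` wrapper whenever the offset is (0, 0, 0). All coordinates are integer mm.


cube([744, 297, 163]);
translate([0, 297, 163]) cube([744, 297, 163]);
translate([0, 594, 326]) cube([744, 297, 163]);
translate([0, 891, 489]) cube([744, 297, 163]);
translate([0, 1188, 652]) cube([744, 297, 163]);
translate([0, 1485, 815]) cube([744, 297, 163]);


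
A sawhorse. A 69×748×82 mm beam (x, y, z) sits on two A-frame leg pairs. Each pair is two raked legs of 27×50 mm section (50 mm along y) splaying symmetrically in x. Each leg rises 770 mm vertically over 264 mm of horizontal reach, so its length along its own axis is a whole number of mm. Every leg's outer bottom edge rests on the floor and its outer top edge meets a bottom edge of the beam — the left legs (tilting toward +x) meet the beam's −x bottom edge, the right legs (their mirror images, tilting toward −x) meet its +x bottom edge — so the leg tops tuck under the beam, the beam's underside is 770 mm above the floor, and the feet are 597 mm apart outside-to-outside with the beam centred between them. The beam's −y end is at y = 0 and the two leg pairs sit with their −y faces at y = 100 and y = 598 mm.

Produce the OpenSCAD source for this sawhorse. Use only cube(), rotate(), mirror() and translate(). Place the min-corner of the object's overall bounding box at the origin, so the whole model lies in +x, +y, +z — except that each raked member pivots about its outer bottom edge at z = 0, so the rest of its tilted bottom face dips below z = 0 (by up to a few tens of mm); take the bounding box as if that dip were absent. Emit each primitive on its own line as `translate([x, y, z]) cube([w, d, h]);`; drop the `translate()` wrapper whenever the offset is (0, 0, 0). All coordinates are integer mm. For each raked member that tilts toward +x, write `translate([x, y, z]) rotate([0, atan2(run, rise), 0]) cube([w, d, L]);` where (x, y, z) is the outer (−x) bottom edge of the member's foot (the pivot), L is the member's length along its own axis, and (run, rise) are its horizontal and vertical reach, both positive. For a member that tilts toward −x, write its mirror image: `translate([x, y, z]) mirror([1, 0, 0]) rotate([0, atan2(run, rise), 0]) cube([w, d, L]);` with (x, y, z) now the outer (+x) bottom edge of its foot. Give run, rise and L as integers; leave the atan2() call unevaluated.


translate([264, 0, 770]) cube([69, 748, 82]);
translate([0, 100, 0]) rotate([0, atan2(264, 770), 0]) cube([27, 50, 814]);
translate([597, 100, 0]) mirror([1, 0, 0]) rotate([0, atan2(264, 770), 0]) cube([27, 50, 814]);
translate([0, 598, 0]) rotate([0, atan2(264, 770), 0]) cube([27, 50, 814]);
translate([597, 598, 0]) mirror([1, 0, 0]) rotate([0, atan2(264, 770), 0]) cube([27, 50, 814]);


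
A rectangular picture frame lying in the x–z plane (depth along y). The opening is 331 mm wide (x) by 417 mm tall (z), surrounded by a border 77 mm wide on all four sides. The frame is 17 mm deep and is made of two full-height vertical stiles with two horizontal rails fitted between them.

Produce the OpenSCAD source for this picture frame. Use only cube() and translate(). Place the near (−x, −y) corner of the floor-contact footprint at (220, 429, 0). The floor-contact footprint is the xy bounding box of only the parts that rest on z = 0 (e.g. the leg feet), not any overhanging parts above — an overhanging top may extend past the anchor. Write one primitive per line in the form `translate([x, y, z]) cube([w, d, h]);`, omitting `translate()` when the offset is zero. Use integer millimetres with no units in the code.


translate([220, 429, 0]) cube([77, 17, 571]);
translate([628, 429, 0]) cube([77, 17, 571]);
translate([297, 429, 0]) cube([331, 17, 77]);
translate([297, 429, 494]) cube([331, 17, 77]);


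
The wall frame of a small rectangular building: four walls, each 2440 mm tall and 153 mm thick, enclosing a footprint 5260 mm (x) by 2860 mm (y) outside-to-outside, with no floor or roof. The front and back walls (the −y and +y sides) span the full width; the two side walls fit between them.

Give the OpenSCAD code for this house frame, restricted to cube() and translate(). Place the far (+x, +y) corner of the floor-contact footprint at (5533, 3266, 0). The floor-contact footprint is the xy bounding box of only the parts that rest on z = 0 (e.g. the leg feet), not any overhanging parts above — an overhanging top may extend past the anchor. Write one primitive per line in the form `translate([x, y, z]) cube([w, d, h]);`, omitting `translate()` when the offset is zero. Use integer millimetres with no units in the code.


translate([273, 406, 0]) cube([5260, 153, 2440]);
translate([273, 3113, 0]) cube([5260, 153, 2440]);
translate([273, 559, 0]) cube([153, 2554, 2440]);
translate([5380, 559, 0]) cube([153, 2554, 2440]);


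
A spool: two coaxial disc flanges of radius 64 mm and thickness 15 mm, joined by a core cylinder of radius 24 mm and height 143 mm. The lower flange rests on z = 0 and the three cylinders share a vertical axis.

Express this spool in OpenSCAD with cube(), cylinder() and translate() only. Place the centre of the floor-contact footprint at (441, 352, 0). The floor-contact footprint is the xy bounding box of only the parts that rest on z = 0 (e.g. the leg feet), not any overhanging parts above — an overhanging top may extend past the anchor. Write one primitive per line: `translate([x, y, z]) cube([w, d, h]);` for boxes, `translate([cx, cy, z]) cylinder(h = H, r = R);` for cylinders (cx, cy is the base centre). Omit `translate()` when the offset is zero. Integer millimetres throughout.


translate([441, 352, 0]) cylinder(h = 15, r = 64);
translate([441, 352, 15]) cylinder(h = 143, r = 24);
translate([441, 352, 158]) cylinder(h = 15, r = 64);


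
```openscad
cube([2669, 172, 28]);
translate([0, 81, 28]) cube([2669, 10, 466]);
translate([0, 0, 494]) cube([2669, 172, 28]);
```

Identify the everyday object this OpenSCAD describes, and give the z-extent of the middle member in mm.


An I-beam. The web height is 466 mm.

Two wide flanges with a thin centred web — an I-beam. Overall 522 mm minus two 28 mm flanges gives a web of 522 − 2·28 = 466 mm.


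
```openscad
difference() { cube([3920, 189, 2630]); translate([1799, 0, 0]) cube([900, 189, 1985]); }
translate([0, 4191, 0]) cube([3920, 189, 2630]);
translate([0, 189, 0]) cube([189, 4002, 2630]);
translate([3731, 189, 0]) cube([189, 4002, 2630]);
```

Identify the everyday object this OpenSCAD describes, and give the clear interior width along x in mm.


A single room. The interior width is 3542 mm.

Four walls enclosing a rectangle with a door in the front wall — a room. Outside width 3920 minus two 189 mm walls gives 3542 mm.


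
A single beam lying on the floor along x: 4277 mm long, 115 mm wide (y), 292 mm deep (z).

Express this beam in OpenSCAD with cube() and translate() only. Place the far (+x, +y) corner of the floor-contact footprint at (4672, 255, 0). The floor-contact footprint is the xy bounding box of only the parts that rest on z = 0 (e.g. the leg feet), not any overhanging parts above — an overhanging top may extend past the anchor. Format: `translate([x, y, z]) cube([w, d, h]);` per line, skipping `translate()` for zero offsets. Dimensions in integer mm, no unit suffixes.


translate([395, 140, 0]) cube([4277, 115, 292]);


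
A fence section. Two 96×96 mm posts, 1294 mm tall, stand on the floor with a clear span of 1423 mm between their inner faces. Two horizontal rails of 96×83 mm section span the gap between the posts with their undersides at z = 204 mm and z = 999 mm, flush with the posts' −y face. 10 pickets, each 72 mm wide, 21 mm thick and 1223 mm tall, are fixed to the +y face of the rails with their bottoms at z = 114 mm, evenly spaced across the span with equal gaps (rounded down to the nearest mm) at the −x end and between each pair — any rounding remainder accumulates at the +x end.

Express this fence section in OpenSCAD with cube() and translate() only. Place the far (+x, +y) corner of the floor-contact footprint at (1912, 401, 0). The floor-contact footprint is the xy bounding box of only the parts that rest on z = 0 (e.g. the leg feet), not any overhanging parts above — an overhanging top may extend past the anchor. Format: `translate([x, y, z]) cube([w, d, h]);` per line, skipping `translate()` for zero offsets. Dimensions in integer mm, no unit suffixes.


translate([297, 305, 0]) cube([96, 96, 1294]);
translate([1816, 305, 0]) cube([96, 96, 1294]);
translate([393, 305, 204]) cube([1423, 96, 83]);
translate([393, 305, 999]) cube([1423, 96, 83]);
translate([456, 401, 114]) cube([72, 21, 1223]);
translate([591, 401, 114]) cube([72, 21, 1223]);
translate([726, 401, 114]) cube([72, 21, 1223]);
translate([861, 401, 114]) cube([72, 21, 1223]);
translate([996, 401, 114]) cube([72, 21, 1223]);
translate([1131, 401, 114]) cube([72, 21, 1223]);
translate([1266, 401, 114]) cube([72, 21, 1223]);
translate([1401, 401, 114]) cube([72, 21, 1223]);
translate([1536, 401, 114]) cube([72, 21, 1223]);
translate([1671, 401, 114]) cube([72, 21, 1223]);


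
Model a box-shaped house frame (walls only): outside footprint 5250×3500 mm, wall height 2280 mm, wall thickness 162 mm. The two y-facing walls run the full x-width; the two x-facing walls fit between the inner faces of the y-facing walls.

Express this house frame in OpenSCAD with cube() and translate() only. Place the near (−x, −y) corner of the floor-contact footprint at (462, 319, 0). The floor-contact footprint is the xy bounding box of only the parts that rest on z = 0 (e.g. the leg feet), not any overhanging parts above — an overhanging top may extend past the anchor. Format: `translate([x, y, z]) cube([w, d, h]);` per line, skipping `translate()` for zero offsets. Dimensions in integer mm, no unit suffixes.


translate([462, 319, 0]) cube([5250, 162, 2280]);
translate([462, 3657, 0]) cube([5250, 162, 2280]);
translate([462, 481, 0]) cube([162, 3176, 2280]);
translate([5550, 481, 0]) cube([162, 3176, 2280]);


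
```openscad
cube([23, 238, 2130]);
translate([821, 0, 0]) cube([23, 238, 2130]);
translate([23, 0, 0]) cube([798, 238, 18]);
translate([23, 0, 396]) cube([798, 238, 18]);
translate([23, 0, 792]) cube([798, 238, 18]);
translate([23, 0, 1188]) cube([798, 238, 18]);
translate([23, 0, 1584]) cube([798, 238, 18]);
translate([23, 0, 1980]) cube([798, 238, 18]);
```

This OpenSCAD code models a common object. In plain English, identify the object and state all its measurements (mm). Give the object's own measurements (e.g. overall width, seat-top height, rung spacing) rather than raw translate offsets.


An open bookshelf. Two side panels, each 23 mm thick, 238 mm deep and 2130 mm tall, stand 844 mm apart (outside-to-outside). Between them sit 6 shelves, each 18 mm thick and 238 mm deep, spanning the full gap between the sides. The bottom shelf rests on the floor (its underside at z = 0) and the clear gap between one shelf's top and the next shelf's underside is 378 mm.


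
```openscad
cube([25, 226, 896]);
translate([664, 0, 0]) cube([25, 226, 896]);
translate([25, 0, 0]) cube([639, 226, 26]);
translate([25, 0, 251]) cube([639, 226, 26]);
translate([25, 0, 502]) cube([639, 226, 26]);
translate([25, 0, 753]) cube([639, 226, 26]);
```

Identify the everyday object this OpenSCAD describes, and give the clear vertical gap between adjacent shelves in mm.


A bookshelf. The clear shelf gap is 225 mm.

Two tall side panels with 4 horizontal boards between them — a bookshelf. The first two shelf undersides are at z = 0 and z = 251; with shelf thickness 26, the clear gap is 251 − 0 − 26 = 225 mm.


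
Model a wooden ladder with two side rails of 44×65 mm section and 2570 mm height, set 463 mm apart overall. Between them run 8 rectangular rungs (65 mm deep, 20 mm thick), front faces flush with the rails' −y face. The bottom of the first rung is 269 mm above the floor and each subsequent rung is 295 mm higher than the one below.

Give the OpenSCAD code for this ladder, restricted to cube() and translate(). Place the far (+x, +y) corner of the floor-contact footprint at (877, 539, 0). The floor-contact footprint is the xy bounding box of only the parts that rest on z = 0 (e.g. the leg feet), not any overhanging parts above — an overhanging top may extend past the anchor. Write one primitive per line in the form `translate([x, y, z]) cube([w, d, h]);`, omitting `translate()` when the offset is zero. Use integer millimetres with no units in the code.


// rung span = 463 - 2*44 = 375
// rung[k] z = 269 + k*295
translate([414, 474, 0]) cube([44, 65, 2570]);
translate([833, 474, 0]) cube([44, 65, 2570]);
translate([458, 474, 269]) cube([375, 65, 20]);
translate([458, 474, 564]) cube([375, 65, 20]);
translate([458, 474, 859]) cube([375, 65, 20]);
translate([458, 474, 1154]) cube([375, 65, 20]);
translate([458, 474, 1449]) cube([375, 65, 20]);
translate([458, 474, 1744]) cube([375, 65, 20]);
translate([458, 474, 2039]) cube([375, 65, 20]);
translate([458, 474, 2334]) cube([375, 65, 20]);


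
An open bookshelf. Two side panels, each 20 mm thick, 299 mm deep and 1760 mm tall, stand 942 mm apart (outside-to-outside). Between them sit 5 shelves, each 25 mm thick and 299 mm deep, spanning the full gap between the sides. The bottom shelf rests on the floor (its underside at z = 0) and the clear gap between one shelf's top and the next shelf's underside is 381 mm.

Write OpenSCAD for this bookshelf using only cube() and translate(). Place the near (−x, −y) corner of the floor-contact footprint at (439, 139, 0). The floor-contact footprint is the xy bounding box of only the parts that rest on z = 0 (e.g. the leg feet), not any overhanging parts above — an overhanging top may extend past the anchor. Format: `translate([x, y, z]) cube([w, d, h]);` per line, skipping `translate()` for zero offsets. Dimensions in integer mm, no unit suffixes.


translate([439, 139, 0]) cube([20, 299, 1760]);
translate([1361, 139, 0]) cube([20, 299, 1760]);
translate([459, 139, 0]) cube([902, 299, 25]);
translate([459, 139, 406]) cube([902, 299, 25]);
translate([459, 139, 812]) cube([902, 299, 25]);
translate([459, 139, 1218]) cube([902, 299, 25]);
translate([459, 139, 1624]) cube([902, 299, 25]);


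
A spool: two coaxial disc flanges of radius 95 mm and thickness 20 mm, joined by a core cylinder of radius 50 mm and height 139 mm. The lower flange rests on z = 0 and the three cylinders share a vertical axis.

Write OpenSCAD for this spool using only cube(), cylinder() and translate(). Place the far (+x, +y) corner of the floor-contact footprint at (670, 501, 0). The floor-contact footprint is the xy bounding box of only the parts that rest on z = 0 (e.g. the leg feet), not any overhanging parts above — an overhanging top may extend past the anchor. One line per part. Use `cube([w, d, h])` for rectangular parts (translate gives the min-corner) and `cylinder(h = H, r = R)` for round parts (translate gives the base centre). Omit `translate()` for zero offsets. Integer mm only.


translate([575, 406, 0]) cylinder(h = 20, r = 95);
translate([575, 406, 20]) cylinder(h = 139, r = 50);
translate([575, 406, 159]) cylinder(h = 20, r = 95);


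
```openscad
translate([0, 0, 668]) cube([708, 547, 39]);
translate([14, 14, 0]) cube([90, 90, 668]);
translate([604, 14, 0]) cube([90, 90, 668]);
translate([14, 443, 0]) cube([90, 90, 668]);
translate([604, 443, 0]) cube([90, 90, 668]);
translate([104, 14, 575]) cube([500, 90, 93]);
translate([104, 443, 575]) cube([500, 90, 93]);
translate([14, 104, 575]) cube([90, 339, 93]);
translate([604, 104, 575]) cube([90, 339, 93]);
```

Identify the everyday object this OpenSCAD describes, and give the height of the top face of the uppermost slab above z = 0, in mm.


A table. The table height is 707 mm.

A 708×547×39 slab sits at z = 668 on four 90 mm square posts — a table. The top surface is at 668 + 39 = 707 mm.


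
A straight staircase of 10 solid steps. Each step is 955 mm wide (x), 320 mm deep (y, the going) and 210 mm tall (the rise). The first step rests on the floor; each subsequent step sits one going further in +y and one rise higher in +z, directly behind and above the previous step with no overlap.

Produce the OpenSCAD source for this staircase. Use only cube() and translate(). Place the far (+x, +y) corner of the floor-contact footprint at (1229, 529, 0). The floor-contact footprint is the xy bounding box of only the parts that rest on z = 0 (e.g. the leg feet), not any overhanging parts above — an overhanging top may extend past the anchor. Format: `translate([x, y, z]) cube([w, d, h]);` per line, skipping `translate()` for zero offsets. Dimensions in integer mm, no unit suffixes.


translate([274, 209, 0]) cube([955, 320, 210]);
translate([274, 529, 210]) cube([955, 320, 210]);
translate([274, 849, 420]) cube([955, 320, 210]);
translate([274, 1169, 630]) cube([955, 320, 210]);
translate([274, 1489, 840]) cube([955, 320, 210]);
translate([274, 1809, 1050]) cube([955, 320, 210]);
translate([274, 2129, 1260]) cube([955, 320, 210]);
translate([274, 2449, 1470]) cube([955, 320, 210]);
translate([274, 2769, 1680]) cube([955, 320, 210]);
translate([274, 3089, 1890]) cube([955, 320, 210]);


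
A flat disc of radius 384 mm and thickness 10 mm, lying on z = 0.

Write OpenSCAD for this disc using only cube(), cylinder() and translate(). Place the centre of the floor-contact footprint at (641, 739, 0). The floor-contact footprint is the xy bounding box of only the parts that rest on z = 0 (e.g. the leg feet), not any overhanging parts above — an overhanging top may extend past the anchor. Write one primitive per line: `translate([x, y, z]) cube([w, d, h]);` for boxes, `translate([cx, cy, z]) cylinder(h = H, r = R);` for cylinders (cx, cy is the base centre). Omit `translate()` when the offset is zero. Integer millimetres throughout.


translate([641, 739, 0]) cylinder(h = 10, r = 384);


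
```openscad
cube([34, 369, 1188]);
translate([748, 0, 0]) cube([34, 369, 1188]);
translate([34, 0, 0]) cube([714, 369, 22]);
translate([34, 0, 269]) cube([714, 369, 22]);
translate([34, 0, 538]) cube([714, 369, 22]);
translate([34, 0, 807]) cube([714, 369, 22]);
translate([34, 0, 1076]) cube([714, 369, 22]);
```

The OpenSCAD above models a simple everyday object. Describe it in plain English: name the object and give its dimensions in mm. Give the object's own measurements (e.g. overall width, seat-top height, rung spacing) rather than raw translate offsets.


An open bookshelf. Two side panels, each 34 mm thick, 369 mm deep and 1188 mm tall, stand 782 mm apart (outside-to-outside). Between them sit 5 shelves, each 22 mm thick and 369 mm deep, spanning the full gap between the sides. The bottom shelf rests on the floor (its underside at z = 0) and the clear gap between one shelf's top and the next shelf's underside is 247 mm.


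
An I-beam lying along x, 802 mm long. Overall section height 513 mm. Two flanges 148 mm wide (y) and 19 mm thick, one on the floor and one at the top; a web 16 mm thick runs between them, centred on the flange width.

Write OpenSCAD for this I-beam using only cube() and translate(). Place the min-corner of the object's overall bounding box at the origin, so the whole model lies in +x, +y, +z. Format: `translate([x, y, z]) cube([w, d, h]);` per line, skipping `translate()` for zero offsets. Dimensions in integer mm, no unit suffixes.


cube([802, 148, 19]);
translate([0, 66, 19]) cube([802, 16, 475]);
translate([0, 0, 494]) cube([802, 148, 19]);


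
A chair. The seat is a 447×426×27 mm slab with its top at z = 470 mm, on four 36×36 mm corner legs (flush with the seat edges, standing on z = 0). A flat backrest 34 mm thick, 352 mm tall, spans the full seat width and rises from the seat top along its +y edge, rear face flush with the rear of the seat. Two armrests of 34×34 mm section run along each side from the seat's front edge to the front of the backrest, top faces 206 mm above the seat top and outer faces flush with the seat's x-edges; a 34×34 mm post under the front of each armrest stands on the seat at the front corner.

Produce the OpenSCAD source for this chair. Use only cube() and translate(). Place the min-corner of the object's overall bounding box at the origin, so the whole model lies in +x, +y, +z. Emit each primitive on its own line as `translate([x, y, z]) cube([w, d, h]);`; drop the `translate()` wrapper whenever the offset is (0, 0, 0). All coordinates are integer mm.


// leg_h = 470 - 27 = 443
// arm post h = 206 - 34 = 172
translate([0, 0, 443]) cube([447, 426, 27]);
cube([36, 36, 443]);
translate([411, 0, 0]) cube([36, 36, 443]);
translate([0, 390, 0]) cube([36, 36, 443]);
translate([411, 390, 0]) cube([36, 36, 443]);
translate([0, 392, 470]) cube([447, 34, 352]);
translate([0, 0, 642]) cube([34, 392, 34]);
translate([413, 0, 642]) cube([34, 392, 34]);
translate([0, 0, 470]) cube([34, 34, 172]);
translate([413, 0, 470]) cube([34, 34, 172]);


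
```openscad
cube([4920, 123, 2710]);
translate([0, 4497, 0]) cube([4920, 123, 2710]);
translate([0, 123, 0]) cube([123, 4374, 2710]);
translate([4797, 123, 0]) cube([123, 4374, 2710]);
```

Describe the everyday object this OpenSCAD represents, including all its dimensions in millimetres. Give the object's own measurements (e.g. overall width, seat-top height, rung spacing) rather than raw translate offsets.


The wall frame of a small rectangular building: four walls, each 2710 mm tall and 123 mm thick, enclosing a footprint 4920 mm (x) by 4620 mm (y) outside-to-outside, with no floor or roof. The front and back walls (the −y and +y sides) span the full width; the two side walls fit between them.


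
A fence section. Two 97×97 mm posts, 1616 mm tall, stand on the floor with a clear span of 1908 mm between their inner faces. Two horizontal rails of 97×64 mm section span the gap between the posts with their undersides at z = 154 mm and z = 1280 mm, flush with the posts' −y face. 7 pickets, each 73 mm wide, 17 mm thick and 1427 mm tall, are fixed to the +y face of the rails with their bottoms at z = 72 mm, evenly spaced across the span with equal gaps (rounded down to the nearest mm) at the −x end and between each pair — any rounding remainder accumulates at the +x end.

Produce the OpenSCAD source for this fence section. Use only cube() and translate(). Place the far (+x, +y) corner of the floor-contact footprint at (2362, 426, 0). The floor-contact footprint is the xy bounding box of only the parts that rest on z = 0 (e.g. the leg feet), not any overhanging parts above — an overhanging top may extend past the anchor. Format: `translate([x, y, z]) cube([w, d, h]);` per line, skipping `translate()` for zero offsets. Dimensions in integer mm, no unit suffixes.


translate([260, 329, 0]) cube([97, 97, 1616]);
translate([2265, 329, 0]) cube([97, 97, 1616]);
translate([357, 329, 154]) cube([1908, 97, 64]);
translate([357, 329, 1280]) cube([1908, 97, 64]);
translate([531, 426, 72]) cube([73, 17, 1427]);
translate([778, 426, 72]) cube([73, 17, 1427]);
translate([1025, 426, 72]) cube([73, 17, 1427]);
translate([1272, 426, 72]) cube([73, 17, 1427]);
translate([1519, 426, 72]) cube([73, 17, 1427]);
translate([1766, 426, 72]) cube([73, 17, 1427]);
translate([2013, 426, 72]) cube([73, 17, 1427]);


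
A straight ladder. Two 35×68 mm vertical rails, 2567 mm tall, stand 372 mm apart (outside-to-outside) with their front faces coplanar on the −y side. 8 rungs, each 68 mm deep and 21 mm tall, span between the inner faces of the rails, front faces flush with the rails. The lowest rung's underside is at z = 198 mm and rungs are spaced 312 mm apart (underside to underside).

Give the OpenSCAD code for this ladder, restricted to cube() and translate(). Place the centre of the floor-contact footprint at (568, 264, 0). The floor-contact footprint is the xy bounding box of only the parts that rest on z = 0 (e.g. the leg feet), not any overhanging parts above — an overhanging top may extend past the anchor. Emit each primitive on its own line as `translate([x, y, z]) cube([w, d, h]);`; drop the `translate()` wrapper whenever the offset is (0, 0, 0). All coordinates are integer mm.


translate([382, 230, 0]) cube([35, 68, 2567]);
translate([719, 230, 0]) cube([35, 68, 2567]);
translate([417, 230, 198]) cube([302, 68, 21]);
translate([417, 230, 510]) cube([302, 68, 21]);
translate([417, 230, 822]) cube([302, 68, 21]);
translate([417, 230, 1134]) cube([302, 68, 21]);
translate([417, 230, 1446]) cube([302, 68, 21]);
translate([417, 230, 1758]) cube([302, 68, 21]);
translate([417, 230, 2070]) cube([302, 68, 21]);
translate([417, 230, 2382]) cube([302, 68, 21]);


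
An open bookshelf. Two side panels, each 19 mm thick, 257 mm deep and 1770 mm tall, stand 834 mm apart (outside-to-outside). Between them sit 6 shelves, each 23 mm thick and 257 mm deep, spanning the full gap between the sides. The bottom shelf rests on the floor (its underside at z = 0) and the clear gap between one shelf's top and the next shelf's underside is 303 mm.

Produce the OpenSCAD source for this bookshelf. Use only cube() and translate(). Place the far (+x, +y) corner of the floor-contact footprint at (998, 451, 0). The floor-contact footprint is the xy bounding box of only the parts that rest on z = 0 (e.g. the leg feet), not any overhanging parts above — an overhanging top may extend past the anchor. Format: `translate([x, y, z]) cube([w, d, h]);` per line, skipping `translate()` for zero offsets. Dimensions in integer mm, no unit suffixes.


translate([164, 194, 0]) cube([19, 257, 1770]);
translate([979, 194, 0]) cube([19, 257, 1770]);
translate([183, 194, 0]) cube([796, 257, 23]);
translate([183, 194, 326]) cube([796, 257, 23]);
translate([183, 194, 652]) cube([796, 257, 23]);
translate([183, 194, 978]) cube([796, 257, 23]);
translate([183, 194, 1304]) cube([796, 257, 23]);
translate([183, 194, 1630]) cube([796, 257, 23]);


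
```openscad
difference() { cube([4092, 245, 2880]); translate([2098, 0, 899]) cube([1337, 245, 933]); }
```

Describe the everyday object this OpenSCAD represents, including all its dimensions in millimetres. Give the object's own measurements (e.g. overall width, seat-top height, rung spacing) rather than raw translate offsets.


A wall 4092 mm long (x), 245 mm thick (y), 2880 mm tall, with a rectangular window opening cut through it. The opening is 1337 mm wide and 933 mm tall; its sill is at z = 899 mm and its near (−x) edge is 2098 mm from the wall's −x end. The opening passes through the full wall thickness.


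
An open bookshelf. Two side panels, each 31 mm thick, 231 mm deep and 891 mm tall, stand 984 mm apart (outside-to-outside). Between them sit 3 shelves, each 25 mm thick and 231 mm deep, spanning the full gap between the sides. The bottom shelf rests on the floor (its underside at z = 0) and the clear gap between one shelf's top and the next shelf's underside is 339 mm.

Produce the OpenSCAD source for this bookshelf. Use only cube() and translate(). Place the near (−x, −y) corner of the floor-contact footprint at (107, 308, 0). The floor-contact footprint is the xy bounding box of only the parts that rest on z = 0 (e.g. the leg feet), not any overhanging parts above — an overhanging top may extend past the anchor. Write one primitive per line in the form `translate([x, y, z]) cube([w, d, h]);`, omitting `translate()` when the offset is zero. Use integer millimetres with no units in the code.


translate([107, 308, 0]) cube([31, 231, 891]);
translate([1060, 308, 0]) cube([31, 231, 891]);
translate([138, 308, 0]) cube([922, 231, 25]);
translate([138, 308, 364]) cube([922, 231, 25]);
translate([138, 308, 728]) cube([922, 231, 25]);


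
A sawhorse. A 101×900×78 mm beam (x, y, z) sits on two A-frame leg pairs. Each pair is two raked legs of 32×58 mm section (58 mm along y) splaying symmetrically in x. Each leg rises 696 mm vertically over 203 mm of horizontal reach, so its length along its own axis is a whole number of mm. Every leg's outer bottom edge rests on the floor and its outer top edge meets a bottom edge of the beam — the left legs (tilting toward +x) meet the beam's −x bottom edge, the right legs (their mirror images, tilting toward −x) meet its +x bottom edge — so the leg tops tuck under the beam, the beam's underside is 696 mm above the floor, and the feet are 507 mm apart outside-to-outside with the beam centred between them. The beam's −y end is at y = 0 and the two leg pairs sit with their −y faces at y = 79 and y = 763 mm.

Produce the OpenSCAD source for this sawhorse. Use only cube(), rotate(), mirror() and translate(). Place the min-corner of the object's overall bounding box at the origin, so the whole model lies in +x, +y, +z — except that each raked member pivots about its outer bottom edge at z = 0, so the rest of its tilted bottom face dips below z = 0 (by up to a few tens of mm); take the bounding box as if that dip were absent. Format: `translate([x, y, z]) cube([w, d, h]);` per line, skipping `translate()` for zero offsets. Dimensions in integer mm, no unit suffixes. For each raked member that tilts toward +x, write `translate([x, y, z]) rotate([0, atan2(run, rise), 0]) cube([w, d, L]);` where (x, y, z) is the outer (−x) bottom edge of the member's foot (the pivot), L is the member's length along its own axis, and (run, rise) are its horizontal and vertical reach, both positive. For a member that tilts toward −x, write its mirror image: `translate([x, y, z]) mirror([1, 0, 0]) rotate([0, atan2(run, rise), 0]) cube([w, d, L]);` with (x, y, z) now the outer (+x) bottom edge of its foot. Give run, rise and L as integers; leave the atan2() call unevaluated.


translate([203, 0, 696]) cube([101, 900, 78]);
translate([0, 79, 0]) rotate([0, atan2(203, 696), 0]) cube([32, 58, 725]);
translate([507, 79, 0]) mirror([1, 0, 0]) rotate([0, atan2(203, 696), 0]) cube([32, 58, 725]);
translate([0, 763, 0]) rotate([0, atan2(203, 696), 0]) cube([32, 58, 725]);
translate([507, 763, 0]) mirror([1, 0, 0]) rotate([0, atan2(203, 696), 0]) cube([32, 58, 725]);


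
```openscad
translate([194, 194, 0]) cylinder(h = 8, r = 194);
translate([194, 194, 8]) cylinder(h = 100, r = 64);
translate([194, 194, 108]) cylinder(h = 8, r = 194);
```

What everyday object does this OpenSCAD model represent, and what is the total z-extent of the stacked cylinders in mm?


A spool. The overall height is 116 mm.

Three coaxial cylinders, large–small–large — a spool. Two 8 mm flanges and a 100 mm core give 8 + 100 + 8 = 116 mm.


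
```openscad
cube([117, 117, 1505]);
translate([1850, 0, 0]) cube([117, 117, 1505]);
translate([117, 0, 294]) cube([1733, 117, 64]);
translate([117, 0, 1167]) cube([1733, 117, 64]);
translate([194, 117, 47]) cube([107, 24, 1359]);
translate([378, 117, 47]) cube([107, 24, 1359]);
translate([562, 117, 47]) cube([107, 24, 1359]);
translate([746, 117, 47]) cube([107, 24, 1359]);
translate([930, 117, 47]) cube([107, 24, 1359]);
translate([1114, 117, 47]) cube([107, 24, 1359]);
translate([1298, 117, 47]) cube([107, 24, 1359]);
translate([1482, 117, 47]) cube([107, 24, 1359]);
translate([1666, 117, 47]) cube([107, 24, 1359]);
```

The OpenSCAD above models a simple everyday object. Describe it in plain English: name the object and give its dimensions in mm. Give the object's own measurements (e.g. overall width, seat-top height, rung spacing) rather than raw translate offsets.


A fence section. Two 117×117 mm posts, 1505 mm tall, stand on the floor with a clear span of 1733 mm between their inner faces. Two horizontal rails of 117×64 mm section span the gap between the posts with their undersides at z = 294 mm and z = 1167 mm, flush with the posts' −y face. 9 pickets, each 107 mm wide, 24 mm thick and 1359 mm tall, are fixed to the +y face of the rails with their bottoms at z = 47 mm, spaced across the span with a 77 mm gap after the −x post and between neighbouring pickets and before the +x post.


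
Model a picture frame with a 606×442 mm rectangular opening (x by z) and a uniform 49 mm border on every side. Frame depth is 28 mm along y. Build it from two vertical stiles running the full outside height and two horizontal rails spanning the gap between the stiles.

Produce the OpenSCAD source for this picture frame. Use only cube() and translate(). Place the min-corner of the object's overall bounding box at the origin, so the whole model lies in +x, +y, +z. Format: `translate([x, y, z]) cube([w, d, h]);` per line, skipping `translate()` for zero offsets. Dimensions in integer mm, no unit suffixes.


cube([49, 28, 540]);
translate([655, 0, 0]) cube([49, 28, 540]);
translate([49, 0, 0]) cube([606, 28, 49]);
translate([49, 0, 491]) cube([606, 28, 49]);


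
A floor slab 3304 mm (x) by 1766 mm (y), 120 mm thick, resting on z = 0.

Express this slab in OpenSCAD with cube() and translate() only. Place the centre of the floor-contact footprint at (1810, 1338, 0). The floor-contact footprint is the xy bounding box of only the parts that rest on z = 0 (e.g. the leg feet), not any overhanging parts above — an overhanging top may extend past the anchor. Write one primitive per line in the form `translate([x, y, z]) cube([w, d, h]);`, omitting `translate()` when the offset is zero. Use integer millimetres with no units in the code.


translate([158, 455, 0]) cube([3304, 1766, 120]);


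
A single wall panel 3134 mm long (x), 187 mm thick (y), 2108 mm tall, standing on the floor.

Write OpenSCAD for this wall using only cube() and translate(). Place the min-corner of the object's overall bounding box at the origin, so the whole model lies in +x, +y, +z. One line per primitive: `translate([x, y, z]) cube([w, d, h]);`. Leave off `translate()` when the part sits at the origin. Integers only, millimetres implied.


cube([3134, 187, 2108]);


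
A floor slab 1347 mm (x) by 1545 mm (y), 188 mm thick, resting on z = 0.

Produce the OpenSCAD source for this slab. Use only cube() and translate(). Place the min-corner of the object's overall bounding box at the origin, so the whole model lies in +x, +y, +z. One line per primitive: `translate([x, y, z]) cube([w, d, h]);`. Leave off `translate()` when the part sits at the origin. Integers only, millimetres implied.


cube([1347, 1545, 188]);


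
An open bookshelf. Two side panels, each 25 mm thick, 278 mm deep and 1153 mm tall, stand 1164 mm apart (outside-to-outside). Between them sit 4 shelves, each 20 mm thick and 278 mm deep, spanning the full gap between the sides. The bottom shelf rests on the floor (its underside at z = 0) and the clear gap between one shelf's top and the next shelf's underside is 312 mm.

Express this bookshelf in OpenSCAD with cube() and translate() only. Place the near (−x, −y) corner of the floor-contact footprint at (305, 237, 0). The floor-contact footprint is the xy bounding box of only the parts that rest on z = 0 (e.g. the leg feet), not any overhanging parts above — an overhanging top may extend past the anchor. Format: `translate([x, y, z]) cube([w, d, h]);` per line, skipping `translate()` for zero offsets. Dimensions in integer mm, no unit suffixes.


translate([305, 237, 0]) cube([25, 278, 1153]);
translate([1444, 237, 0]) cube([25, 278, 1153]);
translate([330, 237, 0]) cube([1114, 278, 20]);
translate([330, 237, 332]) cube([1114, 278, 20]);
translate([330, 237, 664]) cube([1114, 278, 20]);
translate([330, 237, 996]) cube([1114, 278, 20]);


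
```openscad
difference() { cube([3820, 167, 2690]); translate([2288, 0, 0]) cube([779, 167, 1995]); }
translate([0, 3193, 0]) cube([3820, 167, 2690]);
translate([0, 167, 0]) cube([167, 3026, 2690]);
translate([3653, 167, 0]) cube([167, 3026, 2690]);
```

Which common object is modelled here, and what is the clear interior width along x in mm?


A single room. The interior width is 3486 mm.

Four walls enclosing a rectangle with a door in the front wall — a room. Outside width 3820 minus two 167 mm walls gives 3486 mm.


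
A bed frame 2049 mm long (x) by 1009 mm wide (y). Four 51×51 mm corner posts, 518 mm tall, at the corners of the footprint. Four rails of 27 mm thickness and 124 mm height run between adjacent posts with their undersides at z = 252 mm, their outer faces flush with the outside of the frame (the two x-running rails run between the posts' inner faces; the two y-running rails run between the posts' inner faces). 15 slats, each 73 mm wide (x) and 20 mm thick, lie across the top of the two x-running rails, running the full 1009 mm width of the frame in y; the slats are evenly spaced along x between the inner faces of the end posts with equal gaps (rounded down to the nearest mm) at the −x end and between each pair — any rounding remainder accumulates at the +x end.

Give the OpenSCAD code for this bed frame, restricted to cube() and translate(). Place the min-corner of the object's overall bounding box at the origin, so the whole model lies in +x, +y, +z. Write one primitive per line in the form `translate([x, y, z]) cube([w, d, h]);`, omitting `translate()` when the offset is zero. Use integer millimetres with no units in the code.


// slat z = rail_z + rail_h = 252 + 124 = 376
// slat gap = ⌊(1947 − 15·73) / 16⌋ = 53
cube([51, 51, 518]);
translate([0, 958, 0]) cube([51, 51, 518]);
translate([1998, 0, 0]) cube([51, 51, 518]);
translate([1998, 958, 0]) cube([51, 51, 518]);
translate([51, 0, 252]) cube([1947, 27, 124]);
translate([51, 982, 252]) cube([1947, 27, 124]);
translate([0, 51, 252]) cube([27, 907, 124]);
translate([2022, 51, 252]) cube([27, 907, 124]);
translate([104, 0, 376]) cube([73, 1009, 20]);
translate([230, 0, 376]) cube([73, 1009, 20]);
translate([356, 0, 376]) cube([73, 1009, 20]);
translate([482, 0, 376]) cube([73, 1009, 20]);
translate([608, 0, 376]) cube([73, 1009, 20]);
translate([734, 0, 376]) cube([73, 1009, 20]);
translate([860, 0, 376]) cube([73, 1009, 20]);
translate([986, 0, 376]) cube([73, 1009, 20]);
translate([1112, 0, 376]) cube([73, 1009, 20]);
translate([1238, 0, 376]) cube([73, 1009, 20]);
translate([1364, 0, 376]) cube([73, 1009, 20]);
translate([1490, 0, 376]) cube([73, 1009, 20]);
translate([1616, 0, 376]) cube([73, 1009, 20]);
translate([1742, 0, 376]) cube([73, 1009, 20]);
translate([1868, 0, 376]) cube([73, 1009, 20]);
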